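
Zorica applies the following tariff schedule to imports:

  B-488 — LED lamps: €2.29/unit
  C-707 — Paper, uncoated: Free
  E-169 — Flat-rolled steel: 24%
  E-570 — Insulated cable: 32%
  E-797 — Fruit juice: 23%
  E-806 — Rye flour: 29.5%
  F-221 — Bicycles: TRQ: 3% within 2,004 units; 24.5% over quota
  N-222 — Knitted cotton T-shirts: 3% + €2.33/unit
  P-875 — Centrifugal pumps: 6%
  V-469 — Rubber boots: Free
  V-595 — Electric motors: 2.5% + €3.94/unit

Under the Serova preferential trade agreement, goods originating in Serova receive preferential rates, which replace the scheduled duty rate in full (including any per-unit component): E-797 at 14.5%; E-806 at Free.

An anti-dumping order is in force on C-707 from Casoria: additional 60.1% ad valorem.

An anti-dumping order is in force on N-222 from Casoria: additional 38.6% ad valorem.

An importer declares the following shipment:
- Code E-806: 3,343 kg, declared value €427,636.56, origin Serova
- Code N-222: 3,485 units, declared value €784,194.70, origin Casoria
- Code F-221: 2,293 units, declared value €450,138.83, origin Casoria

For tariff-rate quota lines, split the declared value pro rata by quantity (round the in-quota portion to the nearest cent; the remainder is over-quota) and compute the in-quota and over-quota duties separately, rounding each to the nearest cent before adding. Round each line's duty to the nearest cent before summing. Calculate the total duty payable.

Line 1 (E-806, Serova, 3,343 kg, €427,636.56):
Base rate for E-806 is 29.5%.
Origin Serova qualifies under the Zorica–Serova agreement and E-806 is covered: preferential rate Free applies instead.
Duty = €427,636.56 × 0% = €0.00.
Line 2 (N-222, Casoria, 3,485 units, €784,194.70):
Base rate for N-222 is 3% + €2.33/unit.
Additional duty on N-222 from Casoria: +38.6%. Applied ad valorem rate: 3% + 38.6% = 41.6%.
Duty = €784,194.70 × 41.6% + 3,485 × €2.33 = €334,345.05.
Line 3 (F-221, Casoria, 2,293 units, €450,138.83):
Code F-221 is under a tariff-rate quota (threshold 2,004 units). In-quota: 2,004 units at 3%; over-quota: 289 units at 24.5%.
Pro-rata value split: in-quota = €450,138.83 × 2,004/2,293 = €393,405.24; over-quota = €450,138.83 − €393,405.24 = €56,733.59.
In-quota duty = €393,405.24 × 3% = €11,802.16. Over-quota duty = €56,733.59 × 24.5% = €13,899.73.
Line duty = €11,802.16 + €13,899.73 = €25,701.89.
Total = €0.00 + €334,345.05 + €25,701.89 = €360,046.94.

€360,046.94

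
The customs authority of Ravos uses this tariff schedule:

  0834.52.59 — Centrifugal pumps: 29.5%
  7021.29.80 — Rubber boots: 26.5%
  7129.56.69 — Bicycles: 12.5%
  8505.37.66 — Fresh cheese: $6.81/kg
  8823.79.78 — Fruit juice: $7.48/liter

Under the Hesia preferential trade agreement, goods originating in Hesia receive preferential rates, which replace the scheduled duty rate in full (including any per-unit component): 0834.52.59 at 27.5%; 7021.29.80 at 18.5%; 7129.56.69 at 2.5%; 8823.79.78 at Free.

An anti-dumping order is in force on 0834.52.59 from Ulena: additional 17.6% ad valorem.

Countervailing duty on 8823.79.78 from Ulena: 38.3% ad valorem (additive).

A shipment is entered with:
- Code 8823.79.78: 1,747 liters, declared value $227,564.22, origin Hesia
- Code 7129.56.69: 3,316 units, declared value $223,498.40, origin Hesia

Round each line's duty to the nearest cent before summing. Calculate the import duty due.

Line 1 (8823.79.78, Hesia, 1,747 liters, $227,564.22):
Base rate for 8823.79.78 is $7.48/liter.
Origin Hesia qualifies under the Ravos–Hesia agreement and 8823.79.78 is covered: preferential rate Free applies instead.
The additional-duty order on 8823.79.78 targets Ulena, not Hesia; it does not apply.
Duty = $227,564.22 × 0% = $0.00.
Line 2 (7129.56.69, Hesia, 3,316 units, $223,498.40):
Base rate for 7129.56.69 is 12.5%.
Origin Hesia qualifies under the Ravos–Hesia agreement and 7129.56.69 is covered: preferential rate 2.5% applies instead.
Duty = $223,498.40 × 2.5% = $5,587.46.
Total = $0.00 + $5,587.46 = $5,587.46.

$5,587.46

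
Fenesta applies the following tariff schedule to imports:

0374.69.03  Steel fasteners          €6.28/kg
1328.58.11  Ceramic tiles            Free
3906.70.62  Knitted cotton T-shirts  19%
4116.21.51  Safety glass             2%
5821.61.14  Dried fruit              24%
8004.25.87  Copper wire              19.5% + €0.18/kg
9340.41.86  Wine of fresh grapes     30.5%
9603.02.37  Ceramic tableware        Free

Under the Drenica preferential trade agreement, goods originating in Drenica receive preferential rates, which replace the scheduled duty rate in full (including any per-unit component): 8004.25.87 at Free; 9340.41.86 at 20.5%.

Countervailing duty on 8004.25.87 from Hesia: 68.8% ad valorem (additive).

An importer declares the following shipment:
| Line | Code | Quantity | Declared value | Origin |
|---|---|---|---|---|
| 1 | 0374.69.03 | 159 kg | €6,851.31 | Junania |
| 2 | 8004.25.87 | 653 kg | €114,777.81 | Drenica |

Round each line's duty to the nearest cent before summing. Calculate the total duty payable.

Line 1 (0374.69.03, Junania, 159 kg, €6,851.31):
Base rate for 0374.69.03 is €6.28/kg.
Duty = 159 × €6.28 = €998.52.
Line 2 (8004.25.87, Drenica, 653 kg, €114,777.81):
Base rate for 8004.25.87 is 19.5% + €0.18/kg.
Origin Drenica qualifies under the Fenesta–Drenica agreement and 8004.25.87 is covered: preferential rate Free applies instead.
The additional-duty order on 8004.25.87 targets Hesia, not Drenica; it does not apply.
Duty = €114,777.81 × 0% = €0.00.
Total = €998.52 + €0.00 = €998.52.

€998.52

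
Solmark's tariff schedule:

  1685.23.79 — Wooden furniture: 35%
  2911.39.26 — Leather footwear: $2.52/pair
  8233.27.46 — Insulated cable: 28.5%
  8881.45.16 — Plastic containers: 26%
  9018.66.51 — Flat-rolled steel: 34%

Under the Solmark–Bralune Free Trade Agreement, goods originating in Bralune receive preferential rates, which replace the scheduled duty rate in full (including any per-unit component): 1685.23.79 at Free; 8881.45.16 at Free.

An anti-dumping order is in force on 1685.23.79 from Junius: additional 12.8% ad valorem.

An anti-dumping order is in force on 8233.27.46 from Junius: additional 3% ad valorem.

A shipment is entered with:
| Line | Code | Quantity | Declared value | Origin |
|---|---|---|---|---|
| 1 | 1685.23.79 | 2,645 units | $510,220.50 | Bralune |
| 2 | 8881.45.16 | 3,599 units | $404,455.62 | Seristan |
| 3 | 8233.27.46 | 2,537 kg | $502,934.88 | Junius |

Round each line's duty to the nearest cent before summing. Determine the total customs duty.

$263,582.95

Line 1 (1685.23.79, Bralune, 2,645 units, $510,220.50):
Base rate for 1685.23.79 is 35%.
Origin Bralune qualifies under the Solmark–Bralune agreement and 1685.23.79 is covered: preferential rate Free applies instead.
The additional-duty order on 1685.23.79 targets Junius, not Bralune; it does not apply.
Duty = $510,220.50 × 0% = $0.00.
Line 2 (8881.45.16, Seristan, 3,599 units, $404,455.62):
Base rate for 8881.45.16 is 26%.
8881.45.16 has an FTA preferential rate, but origin Seristan is not Bralune; base rate stands.
Duty = $404,455.62 × 26% = $105,158.46.
Line 3 (8233.27.46, Junius, 2,537 kg, $502,934.88):
Base rate for 8233.27.46 is 28.5%.
Additional duty on 8233.27.46 from Junius: +3%. Applied ad valorem rate: 28.5% + 3% = 31.5%.
Duty = $502,934.88 × 31.5% = $158,424.49.
Total = $0.00 + $105,158.46 + $158,424.49 = $263,582.95.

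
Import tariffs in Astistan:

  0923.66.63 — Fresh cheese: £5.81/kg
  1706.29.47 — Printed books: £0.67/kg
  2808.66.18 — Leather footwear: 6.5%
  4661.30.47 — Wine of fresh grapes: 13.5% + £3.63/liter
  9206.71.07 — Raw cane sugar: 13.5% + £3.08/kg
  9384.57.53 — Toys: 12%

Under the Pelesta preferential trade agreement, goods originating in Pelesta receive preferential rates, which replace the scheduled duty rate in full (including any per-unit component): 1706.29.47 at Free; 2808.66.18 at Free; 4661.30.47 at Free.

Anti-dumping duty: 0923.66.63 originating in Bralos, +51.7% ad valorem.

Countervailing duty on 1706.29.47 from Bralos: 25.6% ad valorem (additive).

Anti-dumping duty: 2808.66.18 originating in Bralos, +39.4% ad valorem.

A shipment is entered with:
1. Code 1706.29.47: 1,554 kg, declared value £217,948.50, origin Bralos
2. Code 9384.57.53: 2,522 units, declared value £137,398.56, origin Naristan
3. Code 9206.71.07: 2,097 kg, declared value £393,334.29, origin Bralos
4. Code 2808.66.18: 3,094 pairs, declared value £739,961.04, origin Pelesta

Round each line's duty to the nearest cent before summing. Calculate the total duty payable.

£132,882.72

Line 1 (1706.29.47, Bralos, 1,554 kg, £217,948.50):
Base rate for 1706.29.47 is £0.67/kg.
1706.29.47 has an FTA preferential rate, but origin Bralos is not Pelesta; base rate stands.
Additional duty on 1706.29.47 from Bralos: +25.6% ad valorem. Applied ad valorem rate = 25.6%.
Duty = £217,948.50 × 25.6% + 1,554 × £0.67 = £56,836.00.
Line 2 (9384.57.53, Naristan, 2,522 units, £137,398.56):
Base rate for 9384.57.53 is 12%.
Duty = £137,398.56 × 12% = £16,487.83.
Line 3 (9206.71.07, Bralos, 2,097 kg, £393,334.29):
Base rate for 9206.71.07 is 13.5% + £3.08/kg.
Duty = £393,334.29 × 13.5% + 2,097 × £3.08 = £59,558.89.
Line 4 (2808.66.18, Pelesta, 3,094 pairs, £739,961.04):
Base rate for 2808.66.18 is 6.5%.
Origin Pelesta qualifies under the Astistan–Pelesta agreement and 2808.66.18 is covered: preferential rate Free applies instead.
The additional-duty order on 2808.66.18 targets Bralos, not Pelesta; it does not apply.
Duty = £739,961.04 × 0% = £0.00.
Total = £56,836.00 + £16,487.83 + £59,558.89 + £0.00 = £132,882.72.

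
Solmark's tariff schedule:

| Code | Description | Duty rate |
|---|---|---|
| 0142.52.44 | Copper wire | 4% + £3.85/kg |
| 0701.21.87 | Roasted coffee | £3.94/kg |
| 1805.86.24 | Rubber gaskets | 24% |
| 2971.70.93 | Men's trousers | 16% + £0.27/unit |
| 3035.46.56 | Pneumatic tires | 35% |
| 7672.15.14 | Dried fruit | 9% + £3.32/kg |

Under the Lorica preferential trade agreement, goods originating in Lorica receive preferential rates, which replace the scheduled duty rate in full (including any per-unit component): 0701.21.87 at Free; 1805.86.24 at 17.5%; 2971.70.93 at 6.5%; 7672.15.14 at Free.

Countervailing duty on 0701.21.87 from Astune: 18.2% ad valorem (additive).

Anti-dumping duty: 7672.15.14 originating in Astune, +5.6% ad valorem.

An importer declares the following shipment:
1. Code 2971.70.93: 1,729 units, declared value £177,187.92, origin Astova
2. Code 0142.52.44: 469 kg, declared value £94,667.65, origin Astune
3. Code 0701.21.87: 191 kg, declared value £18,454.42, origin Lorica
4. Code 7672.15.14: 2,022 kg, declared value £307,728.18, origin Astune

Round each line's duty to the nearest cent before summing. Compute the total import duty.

£86,050.61

Line 1 (2971.70.93, Astova, 1,729 units, £177,187.92):
Base rate for 2971.70.93 is 16% + £0.27/unit.
2971.70.93 has an FTA preferential rate, but origin Astova is not Lorica; base rate stands.
Duty = £177,187.92 × 16% + 1,729 × £0.27 = £28,816.90.
Line 2 (0142.52.44, Astune, 469 kg, £94,667.65):
Base rate for 0142.52.44 is 4% + £3.85/kg.
Duty = £94,667.65 × 4% + 469 × £3.85 = £5,592.36.
Line 3 (0701.21.87, Lorica, 191 kg, £18,454.42):
Base rate for 0701.21.87 is £3.94/kg.
Origin Lorica qualifies under the Solmark–Lorica agreement and 0701.21.87 is covered: preferential rate Free applies instead.
The additional-duty order on 0701.21.87 targets Astune, not Lorica; it does not apply.
Duty = £18,454.42 × 0% = £0.00.
Line 4 (7672.15.14, Astune, 2,022 kg, £307,728.18):
Base rate for 7672.15.14 is 9% + £3.32/kg.
7672.15.14 has an FTA preferential rate, but origin Astune is not Lorica; base rate stands.
Additional duty on 7672.15.14 from Astune: +5.6%. Applied ad valorem rate: 9% + 5.6% = 14.6%.
Duty = £307,728.18 × 14.6% + 2,022 × £3.32 = £51,641.35.
Total = £28,816.90 + £5,592.36 + £0.00 + £51,641.35 = £86,050.61.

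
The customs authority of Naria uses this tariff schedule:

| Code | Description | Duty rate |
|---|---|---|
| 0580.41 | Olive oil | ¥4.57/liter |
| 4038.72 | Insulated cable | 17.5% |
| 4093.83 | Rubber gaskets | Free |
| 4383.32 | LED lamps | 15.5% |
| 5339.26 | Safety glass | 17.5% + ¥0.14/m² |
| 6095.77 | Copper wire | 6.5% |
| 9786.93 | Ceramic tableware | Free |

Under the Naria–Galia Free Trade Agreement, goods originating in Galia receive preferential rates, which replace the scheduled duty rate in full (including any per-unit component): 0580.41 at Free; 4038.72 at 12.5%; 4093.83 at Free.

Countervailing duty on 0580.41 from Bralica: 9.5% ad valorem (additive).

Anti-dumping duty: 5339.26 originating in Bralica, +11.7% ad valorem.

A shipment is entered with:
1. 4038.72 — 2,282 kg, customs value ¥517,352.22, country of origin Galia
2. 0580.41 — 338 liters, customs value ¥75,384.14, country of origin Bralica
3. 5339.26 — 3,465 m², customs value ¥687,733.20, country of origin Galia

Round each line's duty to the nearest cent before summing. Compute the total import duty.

Line 1 (4038.72, Galia, 2,282 kg, ¥517,352.22):
Base rate for 4038.72 is 17.5%.
Origin Galia qualifies under the Naria–Galia agreement and 4038.72 is covered: preferential rate 12.5% applies instead.
Duty = ¥517,352.22 × 12.5% = ¥64,669.03.
Line 2 (0580.41, Bralica, 338 liters, ¥75,384.14):
Base rate for 0580.41 is ¥4.57/liter.
0580.41 has an FTA preferential rate, but origin Bralica is not Galia; base rate stands.
Additional duty on 0580.41 from Bralica: +9.5% ad valorem. Applied ad valorem rate = 9.5%.
Duty = ¥75,384.14 × 9.5% + 338 × ¥4.57 = ¥8,706.15.
Line 3 (5339.26, Galia, 3,465 m², ¥687,733.20):
Base rate for 5339.26 is 17.5% + ¥0.14/m².
Origin Galia is the FTA partner but 5339.26 is not on the preference list; base rate stands.
The additional-duty order on 5339.26 targets Bralica, not Galia; it does not apply.
Duty = ¥687,733.20 × 17.5% + 3,465 × ¥0.14 = ¥120,838.41.
Total = ¥64,669.03 + ¥8,706.15 + ¥120,838.41 = ¥194,213.59.

¥194,213.59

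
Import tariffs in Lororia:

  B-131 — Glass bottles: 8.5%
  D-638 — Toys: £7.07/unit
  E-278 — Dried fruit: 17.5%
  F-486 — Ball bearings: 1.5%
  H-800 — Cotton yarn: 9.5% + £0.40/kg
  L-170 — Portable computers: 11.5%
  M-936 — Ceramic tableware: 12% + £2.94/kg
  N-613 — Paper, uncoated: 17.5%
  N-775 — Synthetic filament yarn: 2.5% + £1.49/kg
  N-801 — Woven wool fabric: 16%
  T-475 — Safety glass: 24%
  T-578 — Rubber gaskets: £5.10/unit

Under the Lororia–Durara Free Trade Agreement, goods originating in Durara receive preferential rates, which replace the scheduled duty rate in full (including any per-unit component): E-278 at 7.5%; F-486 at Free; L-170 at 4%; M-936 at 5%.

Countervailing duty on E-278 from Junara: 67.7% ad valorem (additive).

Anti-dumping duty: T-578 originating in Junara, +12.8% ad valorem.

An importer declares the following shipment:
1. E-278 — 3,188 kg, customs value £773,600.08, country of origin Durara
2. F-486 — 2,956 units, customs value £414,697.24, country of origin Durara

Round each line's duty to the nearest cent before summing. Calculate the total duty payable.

£58,020.01

Line 1 (E-278, Durara, 3,188 kg, £773,600.08):
Base rate for E-278 is 17.5%.
Origin Durara qualifies under the Lororia–Durara agreement and E-278 is covered: preferential rate 7.5% applies instead.
The additional-duty order on E-278 targets Junara, not Durara; it does not apply.
Duty = £773,600.08 × 7.5% = £58,020.01.
Line 2 (F-486, Durara, 2,956 units, £414,697.24):
Base rate for F-486 is 1.5%.
Origin Durara qualifies under the Lororia–Durara agreement and F-486 is covered: preferential rate Free applies instead.
Duty = £414,697.24 × 0% = £0.00.
Total = £58,020.01 + £0.00 = £58,020.01.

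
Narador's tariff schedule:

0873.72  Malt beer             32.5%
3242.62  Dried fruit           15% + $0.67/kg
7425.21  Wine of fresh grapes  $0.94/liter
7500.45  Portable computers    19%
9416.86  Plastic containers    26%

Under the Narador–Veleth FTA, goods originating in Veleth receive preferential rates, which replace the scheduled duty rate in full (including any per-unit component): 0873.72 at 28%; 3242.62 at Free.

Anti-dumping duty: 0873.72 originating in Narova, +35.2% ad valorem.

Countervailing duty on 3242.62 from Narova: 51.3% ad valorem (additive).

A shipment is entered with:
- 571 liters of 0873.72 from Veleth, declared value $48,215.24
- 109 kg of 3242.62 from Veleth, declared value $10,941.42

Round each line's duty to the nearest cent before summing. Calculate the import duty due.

Line 1 (0873.72, Veleth, 571 liters, $48,215.24):
Base rate for 0873.72 is 32.5%.
Origin Veleth qualifies under the Narador–Veleth agreement and 0873.72 is covered: preferential rate 28% applies instead.
The additional-duty order on 0873.72 targets Narova, not Veleth; it does not apply.
Duty = $48,215.24 × 28% = $13,500.27.
Line 2 (3242.62, Veleth, 109 kg, $10,941.42):
Base rate for 3242.62 is 15% + $0.67/kg.
Origin Veleth qualifies under the Narador–Veleth agreement and 3242.62 is covered: preferential rate Free applies instead.
The additional-duty order on 3242.62 targets Narova, not Veleth; it does not apply.
Duty = $10,941.42 × 0% = $0.00.
Total = $13,500.27 + $0.00 = $13,500.27.

$13,500.27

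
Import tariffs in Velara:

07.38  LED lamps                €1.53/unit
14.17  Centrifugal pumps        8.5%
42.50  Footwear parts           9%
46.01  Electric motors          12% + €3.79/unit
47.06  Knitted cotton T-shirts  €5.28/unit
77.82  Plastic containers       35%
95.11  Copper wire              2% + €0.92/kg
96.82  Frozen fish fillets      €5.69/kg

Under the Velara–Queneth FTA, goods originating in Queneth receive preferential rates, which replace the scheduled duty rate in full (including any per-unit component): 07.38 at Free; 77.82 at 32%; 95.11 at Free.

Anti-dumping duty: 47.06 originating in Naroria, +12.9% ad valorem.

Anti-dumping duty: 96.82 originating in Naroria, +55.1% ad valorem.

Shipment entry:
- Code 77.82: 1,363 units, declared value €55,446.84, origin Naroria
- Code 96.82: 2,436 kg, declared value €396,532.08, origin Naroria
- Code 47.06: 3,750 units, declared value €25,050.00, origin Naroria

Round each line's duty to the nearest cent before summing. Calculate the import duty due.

Line 1 (77.82, Naroria, 1,363 units, €55,446.84):
Base rate for 77.82 is 35%.
77.82 has an FTA preferential rate, but origin Naroria is not Queneth; base rate stands.
Duty = €55,446.84 × 35% = €19,406.39.
Line 2 (96.82, Naroria, 2,436 kg, €396,532.08):
Base rate for 96.82 is €5.69/kg.
Additional duty on 96.82 from Naroria: +55.1% ad valorem. Applied ad valorem rate = 55.1%.
Duty = €396,532.08 × 55.1% + 2,436 × €5.69 = €232,350.02.
Line 3 (47.06, Naroria, 3,750 units, €25,050.00):
Base rate for 47.06 is €5.28/unit.
Additional duty on 47.06 from Naroria: +12.9% ad valorem. Applied ad valorem rate = 12.9%.
Duty = €25,050.00 × 12.9% + 3,750 × €5.28 = €23,031.45.
Total = €19,406.39 + €232,350.02 + €23,031.45 = €274,787.86.

€274,787.86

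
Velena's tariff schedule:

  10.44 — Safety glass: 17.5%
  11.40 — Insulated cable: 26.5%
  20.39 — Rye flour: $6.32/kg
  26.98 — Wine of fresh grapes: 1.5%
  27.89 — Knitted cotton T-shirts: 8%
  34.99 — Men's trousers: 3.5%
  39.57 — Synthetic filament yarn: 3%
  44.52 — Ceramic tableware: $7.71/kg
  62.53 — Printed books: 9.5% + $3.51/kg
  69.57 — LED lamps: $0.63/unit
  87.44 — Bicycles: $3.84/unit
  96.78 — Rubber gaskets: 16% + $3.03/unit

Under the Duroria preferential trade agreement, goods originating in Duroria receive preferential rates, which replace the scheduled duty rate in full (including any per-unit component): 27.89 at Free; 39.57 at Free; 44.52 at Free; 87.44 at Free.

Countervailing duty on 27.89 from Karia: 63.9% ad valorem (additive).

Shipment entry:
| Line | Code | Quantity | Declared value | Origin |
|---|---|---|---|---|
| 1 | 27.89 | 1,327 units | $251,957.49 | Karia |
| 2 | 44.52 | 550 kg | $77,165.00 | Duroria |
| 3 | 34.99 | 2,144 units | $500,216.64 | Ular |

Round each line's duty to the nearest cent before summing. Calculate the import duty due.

$198,665.02

Line 1 (27.89, Karia, 1,327 units, $251,957.49):
Base rate for 27.89 is 8%.
27.89 has an FTA preferential rate, but origin Karia is not Duroria; base rate stands.
Additional duty on 27.89 from Karia: +63.9%. Applied ad valorem rate: 8% + 63.9% = 71.9%.
Duty = $251,957.49 × 71.9% = $181,157.44.
Line 2 (44.52, Duroria, 550 kg, $77,165.00):
Base rate for 44.52 is $7.71/kg.
Origin Duroria qualifies under the Velena–Duroria agreement and 44.52 is covered: preferential rate Free applies instead.
Duty = $77,165.00 × 0% = $0.00.
Line 3 (34.99, Ular, 2,144 units, $500,216.64):
Base rate for 34.99 is 3.5%.
Duty = $500,216.64 × 3.5% = $17,507.58.
Total = $181,157.44 + $0.00 + $17,507.58 = $198,665.02.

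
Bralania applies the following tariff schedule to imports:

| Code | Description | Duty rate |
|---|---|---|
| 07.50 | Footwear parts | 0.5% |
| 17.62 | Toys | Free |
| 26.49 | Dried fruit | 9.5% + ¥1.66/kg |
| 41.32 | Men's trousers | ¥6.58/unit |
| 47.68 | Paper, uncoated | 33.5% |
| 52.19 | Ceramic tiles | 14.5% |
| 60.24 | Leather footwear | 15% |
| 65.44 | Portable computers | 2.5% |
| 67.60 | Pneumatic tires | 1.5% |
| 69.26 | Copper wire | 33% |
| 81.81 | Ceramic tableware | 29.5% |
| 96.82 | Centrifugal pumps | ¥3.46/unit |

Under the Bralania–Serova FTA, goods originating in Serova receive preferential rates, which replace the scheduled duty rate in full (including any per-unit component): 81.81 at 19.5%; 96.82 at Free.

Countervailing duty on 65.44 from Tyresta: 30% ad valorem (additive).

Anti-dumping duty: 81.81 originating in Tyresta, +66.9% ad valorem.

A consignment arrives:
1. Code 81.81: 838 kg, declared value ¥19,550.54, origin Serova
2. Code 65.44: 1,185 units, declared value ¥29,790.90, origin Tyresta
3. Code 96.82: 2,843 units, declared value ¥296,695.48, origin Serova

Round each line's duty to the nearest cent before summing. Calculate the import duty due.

¥13,494.40

Line 1 (81.81, Serova, 838 kg, ¥19,550.54):
Base rate for 81.81 is 29.5%.
Origin Serova qualifies under the Bralania–Serova agreement and 81.81 is covered: preferential rate 19.5% applies instead.
The additional-duty order on 81.81 targets Tyresta, not Serova; it does not apply.
Duty = ¥19,550.54 × 19.5% = ¥3,812.36.
Line 2 (65.44, Tyresta, 1,185 units, ¥29,790.90):
Base rate for 65.44 is 2.5%.
Additional duty on 65.44 from Tyresta: +30%. Applied ad valorem rate: 2.5% + 30% = 32.5%.
Duty = ¥29,790.90 × 32.5% = ¥9,682.04.
Line 3 (96.82, Serova, 2,843 units, ¥296,695.48):
Base rate for 96.82 is ¥3.46/unit.
Origin Serova qualifies under the Bralania–Serova agreement and 96.82 is covered: preferential rate Free applies instead.
Duty = ¥296,695.48 × 0% = ¥0.00.
Total = ¥3,812.36 + ¥9,682.04 + ¥0.00 = ¥13,494.40.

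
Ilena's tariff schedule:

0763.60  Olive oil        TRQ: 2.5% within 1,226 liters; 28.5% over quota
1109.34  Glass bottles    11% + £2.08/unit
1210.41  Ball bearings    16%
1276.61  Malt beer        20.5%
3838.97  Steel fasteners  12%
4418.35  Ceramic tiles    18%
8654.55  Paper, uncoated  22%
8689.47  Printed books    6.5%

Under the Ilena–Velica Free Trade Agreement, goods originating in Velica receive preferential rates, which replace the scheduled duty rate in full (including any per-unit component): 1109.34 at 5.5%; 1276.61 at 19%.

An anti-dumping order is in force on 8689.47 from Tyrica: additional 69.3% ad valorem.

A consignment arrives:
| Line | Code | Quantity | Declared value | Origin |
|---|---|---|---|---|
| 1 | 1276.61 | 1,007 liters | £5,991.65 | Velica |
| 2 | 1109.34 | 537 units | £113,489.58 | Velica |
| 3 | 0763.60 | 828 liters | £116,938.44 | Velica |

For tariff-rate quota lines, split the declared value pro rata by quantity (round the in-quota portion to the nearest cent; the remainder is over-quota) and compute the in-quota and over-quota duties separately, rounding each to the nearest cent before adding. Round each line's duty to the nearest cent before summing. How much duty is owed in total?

Line 1 (1276.61, Velica, 1,007 liters, £5,991.65):
Base rate for 1276.61 is 20.5%.
Origin Velica qualifies under the Ilena–Velica agreement and 1276.61 is covered: preferential rate 19% applies instead.
Duty = £5,991.65 × 19% = £1,138.41.
Line 2 (1109.34, Velica, 537 units, £113,489.58):
Base rate for 1109.34 is 11% + £2.08/unit.
Origin Velica qualifies under the Ilena–Velica agreement and 1109.34 is covered: preferential rate 5.5% applies instead.
Duty = £113,489.58 × 5.5% = £6,241.93.
Line 3 (0763.60, Velica, 828 liters, £116,938.44):
Code 0763.60 is under a tariff-rate quota (threshold 1,226 liters). Quantity 828 liters is within the quota, so the in-quota rate 2.5% applies to the full value.
Duty = £116,938.44 × 2.5% = £2,923.46.
Total = £1,138.41 + £6,241.93 + £2,923.46 = £10,303.80.

£10,303.80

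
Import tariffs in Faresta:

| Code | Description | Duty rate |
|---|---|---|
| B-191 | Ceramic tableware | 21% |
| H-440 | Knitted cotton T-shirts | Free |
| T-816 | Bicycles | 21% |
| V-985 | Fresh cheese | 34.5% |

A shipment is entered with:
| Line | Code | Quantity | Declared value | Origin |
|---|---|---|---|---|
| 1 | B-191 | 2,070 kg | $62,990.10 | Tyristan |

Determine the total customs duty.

$13,227.92

Line 1 (B-191, Tyristan, 2,070 kg, $62,990.10):
Base rate for B-191 is 21%.
Duty = $62,990.10 × 21% = $13,227.92.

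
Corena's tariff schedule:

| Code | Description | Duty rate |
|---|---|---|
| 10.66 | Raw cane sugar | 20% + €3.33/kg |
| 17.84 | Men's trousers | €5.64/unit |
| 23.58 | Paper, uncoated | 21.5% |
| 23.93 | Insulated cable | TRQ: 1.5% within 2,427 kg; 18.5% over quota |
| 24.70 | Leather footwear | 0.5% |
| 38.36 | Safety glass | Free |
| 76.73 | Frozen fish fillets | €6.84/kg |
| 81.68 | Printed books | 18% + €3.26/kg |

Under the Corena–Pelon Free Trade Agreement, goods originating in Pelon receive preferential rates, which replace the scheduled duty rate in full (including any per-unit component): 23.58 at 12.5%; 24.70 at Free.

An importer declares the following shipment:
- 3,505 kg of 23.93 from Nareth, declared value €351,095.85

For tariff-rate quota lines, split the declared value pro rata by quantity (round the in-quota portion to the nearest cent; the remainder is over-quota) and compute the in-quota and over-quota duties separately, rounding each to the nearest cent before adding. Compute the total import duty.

€23,623.59

Line 1 (23.93, Nareth, 3,505 kg, €351,095.85):
Code 23.93 is under a tariff-rate quota (threshold 2,427 kg). In-quota: 2,427 kg at 1.5%; over-quota: 1,078 kg at 18.5%.
Pro-rata value split: in-quota = €351,095.85 × 2,427/3,505 = €243,112.59; over-quota = €351,095.85 − €243,112.59 = €107,983.26.
In-quota duty = €243,112.59 × 1.5% = €3,646.69. Over-quota duty = €107,983.26 × 18.5% = €19,976.90.
Line duty = €3,646.69 + €19,976.90 = €23,623.59.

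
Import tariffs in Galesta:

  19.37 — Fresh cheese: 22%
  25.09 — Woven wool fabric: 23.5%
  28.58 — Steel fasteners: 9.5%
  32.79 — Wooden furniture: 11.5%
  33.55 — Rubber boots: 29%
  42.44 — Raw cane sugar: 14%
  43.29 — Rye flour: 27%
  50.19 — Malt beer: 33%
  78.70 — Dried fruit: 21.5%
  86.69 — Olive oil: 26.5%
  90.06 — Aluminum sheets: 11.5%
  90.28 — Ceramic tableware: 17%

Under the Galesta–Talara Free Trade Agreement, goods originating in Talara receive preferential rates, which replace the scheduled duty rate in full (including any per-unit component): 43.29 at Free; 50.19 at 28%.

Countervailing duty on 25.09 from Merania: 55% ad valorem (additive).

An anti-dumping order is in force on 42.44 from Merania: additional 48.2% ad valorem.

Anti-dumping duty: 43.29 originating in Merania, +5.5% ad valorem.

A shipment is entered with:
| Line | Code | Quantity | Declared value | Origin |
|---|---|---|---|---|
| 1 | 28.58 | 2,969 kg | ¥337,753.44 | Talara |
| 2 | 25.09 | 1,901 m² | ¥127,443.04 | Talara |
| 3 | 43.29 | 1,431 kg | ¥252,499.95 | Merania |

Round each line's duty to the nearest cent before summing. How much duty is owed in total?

¥144,098.17

Line 1 (28.58, Talara, 2,969 kg, ¥337,753.44):
Base rate for 28.58 is 9.5%.
Origin Talara is the FTA partner but 28.58 is not on the preference list; base rate stands.
Duty = ¥337,753.44 × 9.5% = ¥32,086.58.
Line 2 (25.09, Talara, 1,901 m², ¥127,443.04):
Base rate for 25.09 is 23.5%.
Origin Talara is the FTA partner but 25.09 is not on the preference list; base rate stands.
The additional-duty order on 25.09 targets Merania, not Talara; it does not apply.
Duty = ¥127,443.04 × 23.5% = ¥29,949.11.
Line 3 (43.29, Merania, 1,431 kg, ¥252,499.95):
Base rate for 43.29 is 27%.
43.29 has an FTA preferential rate, but origin Merania is not Talara; base rate stands.
Additional duty on 43.29 from Merania: +5.5%. Applied ad valorem rate: 27% + 5.5% = 32.5%.
Duty = ¥252,499.95 × 32.5% = ¥82,062.48.
Total = ¥32,086.58 + ¥29,949.11 + ¥82,062.48 = ¥144,098.17.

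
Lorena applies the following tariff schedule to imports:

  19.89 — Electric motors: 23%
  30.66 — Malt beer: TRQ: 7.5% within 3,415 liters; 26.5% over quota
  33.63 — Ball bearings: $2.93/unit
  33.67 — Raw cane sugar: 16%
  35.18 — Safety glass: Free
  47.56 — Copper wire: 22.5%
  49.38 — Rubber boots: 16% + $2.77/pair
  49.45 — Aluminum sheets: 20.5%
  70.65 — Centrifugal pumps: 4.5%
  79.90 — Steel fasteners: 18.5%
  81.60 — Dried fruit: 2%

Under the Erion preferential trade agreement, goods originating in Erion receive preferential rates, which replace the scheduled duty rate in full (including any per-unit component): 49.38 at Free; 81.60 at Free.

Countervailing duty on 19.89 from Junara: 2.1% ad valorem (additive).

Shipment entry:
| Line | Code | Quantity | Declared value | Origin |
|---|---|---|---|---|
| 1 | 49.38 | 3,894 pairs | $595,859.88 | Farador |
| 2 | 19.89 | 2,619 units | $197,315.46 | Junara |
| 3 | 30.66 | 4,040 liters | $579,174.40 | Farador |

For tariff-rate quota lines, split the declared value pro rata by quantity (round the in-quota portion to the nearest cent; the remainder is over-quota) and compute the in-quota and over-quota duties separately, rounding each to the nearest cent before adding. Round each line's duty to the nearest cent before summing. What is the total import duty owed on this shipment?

$216,112.22

Line 1 (49.38, Farador, 3,894 pairs, $595,859.88):
Base rate for 49.38 is 16% + $2.77/pair.
49.38 has an FTA preferential rate, but origin Farador is not Erion; base rate stands.
Duty = $595,859.88 × 16% + 3,894 × $2.77 = $106,123.96.
Line 2 (19.89, Junara, 2,619 units, $197,315.46):
Base rate for 19.89 is 23%.
Additional duty on 19.89 from Junara: +2.1%. Applied ad valorem rate: 23% + 2.1% = 25.1%.
Duty = $197,315.46 × 25.1% = $49,526.18.
Line 3 (30.66, Farador, 4,040 liters, $579,174.40):
Code 30.66 is under a tariff-rate quota (threshold 3,415 liters). In-quota: 3,415 liters at 7.5%; over-quota: 625 liters at 26.5%.
Pro-rata value split: in-quota = $579,174.40 × 3,415/4,040 = $489,574.40; over-quota = $579,174.40 − $489,574.40 = $89,600.00.
In-quota duty = $489,574.40 × 7.5% = $36,718.08. Over-quota duty = $89,600.00 × 26.5% = $23,744.00.
Line duty = $36,718.08 + $23,744.00 = $60,462.08.
Total = $106,123.96 + $49,526.18 + $60,462.08 = $216,112.22.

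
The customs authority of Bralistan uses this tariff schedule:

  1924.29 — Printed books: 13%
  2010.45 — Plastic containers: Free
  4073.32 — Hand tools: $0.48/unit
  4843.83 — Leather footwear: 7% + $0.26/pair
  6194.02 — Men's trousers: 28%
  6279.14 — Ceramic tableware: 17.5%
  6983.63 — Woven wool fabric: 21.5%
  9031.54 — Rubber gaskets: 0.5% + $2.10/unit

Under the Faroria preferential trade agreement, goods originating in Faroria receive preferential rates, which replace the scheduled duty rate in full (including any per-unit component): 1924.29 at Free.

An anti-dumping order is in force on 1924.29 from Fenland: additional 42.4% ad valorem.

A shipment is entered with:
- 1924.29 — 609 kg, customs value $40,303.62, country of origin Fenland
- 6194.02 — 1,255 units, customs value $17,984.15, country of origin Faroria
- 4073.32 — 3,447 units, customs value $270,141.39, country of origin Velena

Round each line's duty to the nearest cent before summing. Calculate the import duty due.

Line 1 (1924.29, Fenland, 609 kg, $40,303.62):
Base rate for 1924.29 is 13%.
1924.29 has an FTA preferential rate, but origin Fenland is not Faroria; base rate stands.
Additional duty on 1924.29 from Fenland: +42.4%. Applied ad valorem rate: 13% + 42.4% = 55.4%.
Duty = $40,303.62 × 55.4% = $22,328.21.
Line 2 (6194.02, Faroria, 1,255 units, $17,984.15):
Base rate for 6194.02 is 28%.
Origin Faroria is the FTA partner but 6194.02 is not on the preference list; base rate stands.
Duty = $17,984.15 × 28% = $5,035.56.
Line 3 (4073.32, Velena, 3,447 units, $270,141.39):
Base rate for 4073.32 is $0.48/unit.
Duty = 3,447 × $0.48 = $1,654.56.
Total = $22,328.21 + $5,035.56 + $1,654.56 = $29,018.33.

$29,018.33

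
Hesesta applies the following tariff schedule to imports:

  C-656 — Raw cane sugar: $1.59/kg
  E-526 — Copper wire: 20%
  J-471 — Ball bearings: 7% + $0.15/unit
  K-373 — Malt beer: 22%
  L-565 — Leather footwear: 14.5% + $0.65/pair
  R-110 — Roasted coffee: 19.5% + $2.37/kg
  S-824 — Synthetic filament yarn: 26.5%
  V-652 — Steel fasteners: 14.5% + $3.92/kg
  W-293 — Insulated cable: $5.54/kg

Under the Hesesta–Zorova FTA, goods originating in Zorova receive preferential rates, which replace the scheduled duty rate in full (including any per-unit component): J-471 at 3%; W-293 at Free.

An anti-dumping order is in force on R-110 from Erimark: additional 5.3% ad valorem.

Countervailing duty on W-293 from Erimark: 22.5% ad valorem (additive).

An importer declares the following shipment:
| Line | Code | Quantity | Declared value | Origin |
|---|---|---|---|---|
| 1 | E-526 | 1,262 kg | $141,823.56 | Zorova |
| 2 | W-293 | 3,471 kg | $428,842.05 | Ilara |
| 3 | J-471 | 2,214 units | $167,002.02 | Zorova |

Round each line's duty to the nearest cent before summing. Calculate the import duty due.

$52,604.11

Line 1 (E-526, Zorova, 1,262 kg, $141,823.56):
Base rate for E-526 is 20%.
Origin Zorova is the FTA partner but E-526 is not on the preference list; base rate stands.
Duty = $141,823.56 × 20% = $28,364.71.
Line 2 (W-293, Ilara, 3,471 kg, $428,842.05):
Base rate for W-293 is $5.54/kg.
W-293 has an FTA preferential rate, but origin Ilara is not Zorova; base rate stands.
The additional-duty order on W-293 targets Erimark, not Ilara; it does not apply.
Duty = 3,471 × $5.54 = $19,229.34.
Line 3 (J-471, Zorova, 2,214 units, $167,002.02):
Base rate for J-471 is 7% + $0.15/unit.
Origin Zorova qualifies under the Hesesta–Zorova agreement and J-471 is covered: preferential rate 3% applies instead.
Duty = $167,002.02 × 3% = $5,010.06.
Total = $28,364.71 + $19,229.34 + $5,010.06 = $52,604.11.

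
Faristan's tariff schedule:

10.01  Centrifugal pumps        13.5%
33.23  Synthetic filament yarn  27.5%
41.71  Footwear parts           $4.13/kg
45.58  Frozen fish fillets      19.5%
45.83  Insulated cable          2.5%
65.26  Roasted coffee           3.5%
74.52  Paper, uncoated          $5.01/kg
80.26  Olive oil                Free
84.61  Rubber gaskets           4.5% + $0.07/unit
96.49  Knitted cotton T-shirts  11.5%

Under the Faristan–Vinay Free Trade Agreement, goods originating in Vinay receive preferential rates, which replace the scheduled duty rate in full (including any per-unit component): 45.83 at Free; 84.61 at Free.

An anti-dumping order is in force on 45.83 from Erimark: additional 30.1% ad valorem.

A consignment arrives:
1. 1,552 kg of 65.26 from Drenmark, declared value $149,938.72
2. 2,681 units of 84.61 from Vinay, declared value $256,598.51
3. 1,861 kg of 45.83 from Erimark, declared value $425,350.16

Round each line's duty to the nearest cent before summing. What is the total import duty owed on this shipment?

$143,912.01

Line 1 (65.26, Drenmark, 1,552 kg, $149,938.72):
Base rate for 65.26 is 3.5%.
Duty = $149,938.72 × 3.5% = $5,247.86.
Line 2 (84.61, Vinay, 2,681 units, $256,598.51):
Base rate for 84.61 is 4.5% + $0.07/unit.
Origin Vinay qualifies under the Faristan–Vinay agreement and 84.61 is covered: preferential rate Free applies instead.
Duty = $256,598.51 × 0% = $0.00.
Line 3 (45.83, Erimark, 1,861 kg, $425,350.16):
Base rate for 45.83 is 2.5%.
45.83 has an FTA preferential rate, but origin Erimark is not Vinay; base rate stands.
Additional duty on 45.83 from Erimark: +30.1%. Applied ad valorem rate: 2.5% + 30.1% = 32.6%.
Duty = $425,350.16 × 32.6% = $138,664.15.
Total = $5,247.86 + $0.00 + $138,664.15 = $143,912.01.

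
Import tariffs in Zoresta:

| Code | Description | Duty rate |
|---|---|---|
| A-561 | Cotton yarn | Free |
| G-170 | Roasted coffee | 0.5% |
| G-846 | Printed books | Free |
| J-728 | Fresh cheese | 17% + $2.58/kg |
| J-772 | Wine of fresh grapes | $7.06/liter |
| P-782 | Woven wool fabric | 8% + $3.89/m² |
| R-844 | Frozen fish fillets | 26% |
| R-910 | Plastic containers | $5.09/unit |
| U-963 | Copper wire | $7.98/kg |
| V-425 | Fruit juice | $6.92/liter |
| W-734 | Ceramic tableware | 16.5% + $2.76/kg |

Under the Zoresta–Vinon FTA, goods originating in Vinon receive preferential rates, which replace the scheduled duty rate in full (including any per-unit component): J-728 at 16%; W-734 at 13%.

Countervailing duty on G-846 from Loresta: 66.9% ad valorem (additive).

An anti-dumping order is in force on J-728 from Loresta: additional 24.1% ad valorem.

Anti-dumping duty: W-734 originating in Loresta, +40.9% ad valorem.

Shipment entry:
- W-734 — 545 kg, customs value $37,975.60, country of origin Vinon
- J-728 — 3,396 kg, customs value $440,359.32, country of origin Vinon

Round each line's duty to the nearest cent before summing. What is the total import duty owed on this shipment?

Line 1 (W-734, Vinon, 545 kg, $37,975.60):
Base rate for W-734 is 16.5% + $2.76/kg.
Origin Vinon qualifies under the Zoresta–Vinon agreement and W-734 is covered: preferential rate 13% applies instead.
The additional-duty order on W-734 targets Loresta, not Vinon; it does not apply.
Duty = $37,975.60 × 13% = $4,936.83.
Line 2 (J-728, Vinon, 3,396 kg, $440,359.32):
Base rate for J-728 is 17% + $2.58/kg.
Origin Vinon qualifies under the Zoresta–Vinon agreement and J-728 is covered: preferential rate 16% applies instead.
The additional-duty order on J-728 targets Loresta, not Vinon; it does not apply.
Duty = $440,359.32 × 16% = $70,457.49.
Total = $4,936.83 + $70,457.49 = $75,394.32.

$75,394.32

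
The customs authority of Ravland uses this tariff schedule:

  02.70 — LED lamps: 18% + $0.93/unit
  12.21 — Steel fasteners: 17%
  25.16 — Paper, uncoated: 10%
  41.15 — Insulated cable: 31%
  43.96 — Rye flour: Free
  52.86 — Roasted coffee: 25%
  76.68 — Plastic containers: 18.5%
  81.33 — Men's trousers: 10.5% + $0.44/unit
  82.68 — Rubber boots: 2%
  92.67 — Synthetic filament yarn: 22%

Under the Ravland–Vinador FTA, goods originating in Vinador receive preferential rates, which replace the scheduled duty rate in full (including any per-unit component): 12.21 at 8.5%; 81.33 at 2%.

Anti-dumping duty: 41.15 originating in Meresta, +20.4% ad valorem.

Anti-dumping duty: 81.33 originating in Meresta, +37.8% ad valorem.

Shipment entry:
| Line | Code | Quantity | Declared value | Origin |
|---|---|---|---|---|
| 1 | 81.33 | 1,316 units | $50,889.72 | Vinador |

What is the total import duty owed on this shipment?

Line 1 (81.33, Vinador, 1,316 units, $50,889.72):
Base rate for 81.33 is 10.5% + $0.44/unit.
Origin Vinador qualifies under the Ravland–Vinador agreement and 81.33 is covered: preferential rate 2% applies instead.
The additional-duty order on 81.33 targets Meresta, not Vinador; it does not apply.
Duty = $50,889.72 × 2% = $1,017.79.

$1,017.79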